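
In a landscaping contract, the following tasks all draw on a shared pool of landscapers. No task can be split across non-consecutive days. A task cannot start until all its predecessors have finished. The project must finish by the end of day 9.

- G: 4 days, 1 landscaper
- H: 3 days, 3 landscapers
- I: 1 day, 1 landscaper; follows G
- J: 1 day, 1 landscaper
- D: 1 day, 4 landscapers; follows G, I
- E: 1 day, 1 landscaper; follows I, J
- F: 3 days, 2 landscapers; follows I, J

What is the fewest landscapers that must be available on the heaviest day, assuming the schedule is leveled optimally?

Early-start (G@1, H@1, I@5, J@1, D@6, E@6, F@6) gives peak 7: d1:5  d2:4  d3:4  d4:1  d5:1  d6:7  d7:2  d8:2  d9:0.
Shift J→4, E→7, F→7.
Schedule G@1, H@1, I@5, J@4, D@6, E@7, F@7: d1:4  d2:4  d3:4  d4:2  d5:1  d6:4  d7:3  d8:2  d9:2 — peak 4.

4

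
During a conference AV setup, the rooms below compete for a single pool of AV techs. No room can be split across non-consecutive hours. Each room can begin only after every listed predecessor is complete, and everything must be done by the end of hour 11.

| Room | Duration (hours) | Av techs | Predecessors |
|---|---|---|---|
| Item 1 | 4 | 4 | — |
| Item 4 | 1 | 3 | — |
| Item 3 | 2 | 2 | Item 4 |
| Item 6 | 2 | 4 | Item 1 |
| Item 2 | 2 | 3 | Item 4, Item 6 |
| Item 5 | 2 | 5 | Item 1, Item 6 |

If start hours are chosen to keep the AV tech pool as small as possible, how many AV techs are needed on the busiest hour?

5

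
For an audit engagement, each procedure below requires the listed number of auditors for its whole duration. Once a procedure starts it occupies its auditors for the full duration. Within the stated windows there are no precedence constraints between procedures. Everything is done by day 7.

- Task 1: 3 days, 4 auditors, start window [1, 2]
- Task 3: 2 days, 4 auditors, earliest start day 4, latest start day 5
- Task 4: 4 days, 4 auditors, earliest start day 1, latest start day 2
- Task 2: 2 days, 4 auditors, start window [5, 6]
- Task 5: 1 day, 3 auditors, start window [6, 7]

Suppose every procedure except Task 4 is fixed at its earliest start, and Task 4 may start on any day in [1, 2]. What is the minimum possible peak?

8

Task 4@1: d1:8  d2:8  d3:8  d4:8  d5:8  d6:7  d7:0 → peak 8
Task 4@2: d1:4  d2:8  d3:8  d4:8  d5:12  d6:7  d7:0 → peak 12
Best is Task 4@1, peak 8.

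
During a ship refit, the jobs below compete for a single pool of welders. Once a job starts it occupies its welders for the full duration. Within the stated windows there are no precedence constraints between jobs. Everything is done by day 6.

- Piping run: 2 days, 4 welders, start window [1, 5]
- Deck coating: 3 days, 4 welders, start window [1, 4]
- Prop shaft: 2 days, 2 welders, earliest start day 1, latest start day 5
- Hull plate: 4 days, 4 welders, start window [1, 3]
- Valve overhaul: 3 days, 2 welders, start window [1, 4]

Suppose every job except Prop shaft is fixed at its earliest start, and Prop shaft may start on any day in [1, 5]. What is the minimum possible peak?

Prop shaft@1: d1:16  d2:16  d3:10  d4:4  d5:0  d6:0 → peak 16
Prop shaft@2: d1:14  d2:16  d3:12  d4:4  d5:0  d6:0 → peak 16
Prop shaft@3: d1:14  d2:14  d3:12  d4:6  d5:0  d6:0 → peak 14
Prop shaft@4: d1:14  d2:14  d3:10  d4:6  d5:2  d6:0 → peak 14
Prop shaft@5: d1:14  d2:14  d3:10  d4:4  d5:2  d6:2 → peak 14
Best is Prop shaft@3, peak 14.

14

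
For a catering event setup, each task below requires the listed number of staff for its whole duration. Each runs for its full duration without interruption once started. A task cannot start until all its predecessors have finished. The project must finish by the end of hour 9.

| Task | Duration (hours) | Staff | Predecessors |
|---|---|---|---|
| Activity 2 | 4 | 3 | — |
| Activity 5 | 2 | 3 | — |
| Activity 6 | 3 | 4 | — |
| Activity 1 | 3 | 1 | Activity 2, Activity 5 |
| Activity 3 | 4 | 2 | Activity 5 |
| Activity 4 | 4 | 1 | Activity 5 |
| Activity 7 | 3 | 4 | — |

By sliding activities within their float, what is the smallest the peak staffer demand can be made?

Early-start (Activity 2@1, Activity 5@1, Activity 6@1, Activity 1@5, Activity 3@3, Activity 4@3, Activity 7@1) gives peak 14: h1:14  h2:14  h3:14  h4:6  h5:4  h6:4  h7:1  h8:0  h9:0.
Shift Activity 6→3, Activity 3→5, Activity 7→6.
Schedule Activity 2@1, Activity 5@1, Activity 6@3, Activity 1@5, Activity 3@5, Activity 4@3, Activity 7@6: h1:6  h2:6  h3:8  h4:8  h5:8  h6:8  h7:7  h8:6  h9:0 — peak 8.

8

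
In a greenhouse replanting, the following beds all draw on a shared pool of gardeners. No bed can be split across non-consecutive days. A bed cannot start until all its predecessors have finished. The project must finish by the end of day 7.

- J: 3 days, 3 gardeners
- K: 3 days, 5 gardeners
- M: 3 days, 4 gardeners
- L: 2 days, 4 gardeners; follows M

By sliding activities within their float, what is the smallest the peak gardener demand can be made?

9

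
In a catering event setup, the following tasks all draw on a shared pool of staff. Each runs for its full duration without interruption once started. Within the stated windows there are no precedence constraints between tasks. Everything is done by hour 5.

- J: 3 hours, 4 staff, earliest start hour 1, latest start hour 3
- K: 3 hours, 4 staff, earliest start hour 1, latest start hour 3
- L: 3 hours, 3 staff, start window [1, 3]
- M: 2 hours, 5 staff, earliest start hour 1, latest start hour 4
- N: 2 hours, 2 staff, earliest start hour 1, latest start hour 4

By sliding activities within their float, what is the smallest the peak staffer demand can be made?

11

Early-start (J@1, K@1, L@1, M@1, N@1) gives peak 18: h1:18  h2:18  h3:11  h4:0  h5:0.
Shift M→4, N→4.
Schedule J@1, K@1, L@1, M@4, N@4: h1:11  h2:11  h3:11  h4:7  h5:7 — peak 11.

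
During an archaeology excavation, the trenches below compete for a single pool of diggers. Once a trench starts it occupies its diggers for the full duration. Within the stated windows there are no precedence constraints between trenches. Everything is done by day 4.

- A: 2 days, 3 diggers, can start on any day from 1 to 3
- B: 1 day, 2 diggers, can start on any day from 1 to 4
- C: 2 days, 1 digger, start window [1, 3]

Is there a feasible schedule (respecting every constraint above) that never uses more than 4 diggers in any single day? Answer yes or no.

yes

Schedule A@1, B@3, C@3: d1:3  d2:3  d3:3  d4:1 — peak 3 ≤ 4.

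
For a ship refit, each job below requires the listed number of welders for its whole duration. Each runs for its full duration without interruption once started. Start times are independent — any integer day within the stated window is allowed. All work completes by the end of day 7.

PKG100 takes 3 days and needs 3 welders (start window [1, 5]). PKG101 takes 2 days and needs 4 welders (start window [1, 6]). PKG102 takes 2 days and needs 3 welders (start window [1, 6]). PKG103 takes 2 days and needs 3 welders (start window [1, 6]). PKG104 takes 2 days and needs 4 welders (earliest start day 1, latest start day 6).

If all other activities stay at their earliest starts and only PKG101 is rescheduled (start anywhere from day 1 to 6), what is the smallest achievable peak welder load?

13

PKG101@1: d1:17  d2:17  d3:3  d4:0  d5:0  d6:0  d7:0 → peak 17
PKG101@2: d1:13  d2:17  d3:7  d4:0  d5:0  d6:0  d7:0 → peak 17
PKG101@3: d1:13  d2:13  d3:7  d4:4  d5:0  d6:0  d7:0 → peak 13
PKG101@4: d1:13  d2:13  d3:3  d4:4  d5:4  d6:0  d7:0 → peak 13
PKG101@5: d1:13  d2:13  d3:3  d4:0  d5:4  d6:4  d7:0 → peak 13
PKG101@6: d1:13  d2:13  d3:3  d4:0  d5:0  d6:4  d7:4 → peak 13
Best is PKG101@3, peak 13.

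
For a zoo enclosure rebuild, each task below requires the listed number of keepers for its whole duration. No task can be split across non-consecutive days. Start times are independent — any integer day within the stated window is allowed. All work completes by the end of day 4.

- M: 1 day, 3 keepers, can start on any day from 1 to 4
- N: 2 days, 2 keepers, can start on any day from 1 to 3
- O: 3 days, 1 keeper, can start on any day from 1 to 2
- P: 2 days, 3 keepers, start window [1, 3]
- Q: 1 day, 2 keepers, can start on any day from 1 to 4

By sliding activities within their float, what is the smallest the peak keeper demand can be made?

5

Early-start (M@1, N@1, O@1, P@1, Q@1) gives peak 11: d1:11  d2:6  d3:1  d4:0.
Shift O→2, P→3, Q→2.
Schedule M@1, N@1, O@2, P@3, Q@2: d1:5  d2:5  d3:4  d4:4 — peak 5.
Total keeper-days = 18 over 4 days ⇒ peak ≥ ⌈18/4⌉ = 5, so 5 is optimal.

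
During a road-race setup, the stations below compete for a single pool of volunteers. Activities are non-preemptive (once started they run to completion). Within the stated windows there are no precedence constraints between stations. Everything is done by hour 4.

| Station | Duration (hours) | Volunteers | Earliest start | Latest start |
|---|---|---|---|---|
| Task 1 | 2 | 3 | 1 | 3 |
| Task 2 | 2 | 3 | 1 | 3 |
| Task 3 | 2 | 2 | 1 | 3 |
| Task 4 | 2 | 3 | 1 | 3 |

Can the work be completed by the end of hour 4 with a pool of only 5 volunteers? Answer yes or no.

Total volunteer-hours = 22; over 4 hours the average is 22/4 > 5, so some hour must exceed 5.

no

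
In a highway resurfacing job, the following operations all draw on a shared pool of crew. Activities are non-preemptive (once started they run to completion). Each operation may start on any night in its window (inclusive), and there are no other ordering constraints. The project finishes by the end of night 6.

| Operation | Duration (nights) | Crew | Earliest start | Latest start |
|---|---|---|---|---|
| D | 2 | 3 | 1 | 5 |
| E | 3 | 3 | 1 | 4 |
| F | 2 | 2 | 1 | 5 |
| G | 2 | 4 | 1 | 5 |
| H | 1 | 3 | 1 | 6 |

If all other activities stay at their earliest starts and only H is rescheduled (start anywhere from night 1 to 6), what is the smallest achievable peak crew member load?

12

H@1: n1:15  n2:12  n3:3  n4:0  n5:0  n6:0 → peak 15
H@2: n1:12  n2:15  n3:3  n4:0  n5:0  n6:0 → peak 15
H@3: n1:12  n2:12  n3:6  n4:0  n5:0  n6:0 → peak 12
H@4: n1:12  n2:12  n3:3  n4:3  n5:0  n6:0 → peak 12
H@5: n1:12  n2:12  n3:3  n4:0  n5:3  n6:0 → peak 12
H@6: n1:12  n2:12  n3:3  n4:0  n5:0  n6:3 → peak 12
Best is H@3, peak 12.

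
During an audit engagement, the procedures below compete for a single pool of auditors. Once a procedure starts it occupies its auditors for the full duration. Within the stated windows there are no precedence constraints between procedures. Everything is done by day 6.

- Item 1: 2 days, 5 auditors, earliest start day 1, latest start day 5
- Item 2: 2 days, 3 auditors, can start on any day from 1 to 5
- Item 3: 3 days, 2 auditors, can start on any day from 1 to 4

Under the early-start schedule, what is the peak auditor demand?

10

Early-start schedule: Item 1@1, Item 2@1, Item 3@1.
Load per day: day 1: 10, day 2: 10, day 3: 2, day 4: 0, day 5: 0, day 6: 0.
Peak is 10.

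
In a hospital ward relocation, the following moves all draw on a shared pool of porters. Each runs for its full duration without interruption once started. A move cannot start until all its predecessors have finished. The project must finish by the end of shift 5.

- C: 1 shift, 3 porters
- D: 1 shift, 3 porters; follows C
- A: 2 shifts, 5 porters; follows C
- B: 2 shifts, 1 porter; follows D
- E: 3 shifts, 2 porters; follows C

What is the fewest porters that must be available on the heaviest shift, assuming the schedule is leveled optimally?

Early-start (C@1, D@2, A@2, B@3, E@2) gives peak 10: s1:3  s2:10  s3:8  s4:3  s5:0.
Shift E→3.
Schedule C@1, D@2, A@2, B@3, E@3: s1:3  s2:8  s3:8  s4:3  s5:2 — peak 8.
No arrangement of the 20 feasible schedules does better.

8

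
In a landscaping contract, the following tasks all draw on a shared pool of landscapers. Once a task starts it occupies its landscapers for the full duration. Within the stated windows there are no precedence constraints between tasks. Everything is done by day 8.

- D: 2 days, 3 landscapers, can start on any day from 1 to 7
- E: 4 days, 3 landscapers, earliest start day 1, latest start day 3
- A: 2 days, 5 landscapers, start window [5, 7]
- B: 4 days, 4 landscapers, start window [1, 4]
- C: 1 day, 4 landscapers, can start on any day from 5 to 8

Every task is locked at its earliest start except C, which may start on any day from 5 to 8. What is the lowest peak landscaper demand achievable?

10

C@5: d1:10  d2:10  d3:7  d4:7  d5:9  d6:5  d7:0  d8:0 → peak 10
C@6: d1:10  d2:10  d3:7  d4:7  d5:5  d6:9  d7:0  d8:0 → peak 10
C@7: d1:10  d2:10  d3:7  d4:7  d5:5  d6:5  d7:4  d8:0 → peak 10
C@8: d1:10  d2:10  d3:7  d4:7  d5:5  d6:5  d7:0  d8:4 → peak 10
Best is C@5, peak 10.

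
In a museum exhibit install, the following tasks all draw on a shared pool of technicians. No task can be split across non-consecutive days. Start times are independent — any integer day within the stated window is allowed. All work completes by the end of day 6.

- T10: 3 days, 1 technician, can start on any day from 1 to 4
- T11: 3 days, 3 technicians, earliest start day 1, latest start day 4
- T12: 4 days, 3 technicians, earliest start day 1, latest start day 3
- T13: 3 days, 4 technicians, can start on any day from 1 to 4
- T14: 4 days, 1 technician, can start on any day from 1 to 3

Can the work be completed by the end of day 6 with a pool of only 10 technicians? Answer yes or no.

yes

Schedule T10@1, T11@1, T12@1, T13@4, T14@1: d1:8  d2:8  d3:8  d4:8  d5:4  d6:4 — peak 8 ≤ 10.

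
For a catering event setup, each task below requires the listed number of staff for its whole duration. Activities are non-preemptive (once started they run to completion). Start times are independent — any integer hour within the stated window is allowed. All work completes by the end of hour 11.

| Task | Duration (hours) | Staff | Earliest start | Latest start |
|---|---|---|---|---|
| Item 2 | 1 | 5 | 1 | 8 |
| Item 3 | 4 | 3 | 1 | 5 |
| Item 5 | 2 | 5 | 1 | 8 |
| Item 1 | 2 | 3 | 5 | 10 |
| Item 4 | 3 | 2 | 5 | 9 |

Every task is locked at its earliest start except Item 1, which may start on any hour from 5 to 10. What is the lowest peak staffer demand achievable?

13

Item 1@5: h1:13  h2:8  h3:3  h4:3  h5:5  h6:5  h7:2  h8:0  h9:0  h10:0  h11:0 → peak 13
Item 1@6: h1:13  h2:8  h3:3  h4:3  h5:2  h6:5  h7:5  h8:0  h9:0  h10:0  h11:0 → peak 13
Item 1@7: h1:13  h2:8  h3:3  h4:3  h5:2  h6:2  h7:5  h8:3  h9:0  h10:0  h11:0 → peak 13
Item 1@8: h1:13  h2:8  h3:3  h4:3  h5:2  h6:2  h7:2  h8:3  h9:3  h10:0  h11:0 → peak 13
Item 1@9: h1:13  h2:8  h3:3  h4:3  h5:2  h6:2  h7:2  h8:0  h9:3  h10:3  h11:0 → peak 13
Item 1@10: h1:13  h2:8  h3:3  h4:3  h5:2  h6:2  h7:2  h8:0  h9:0  h10:3  h11:3 → peak 13
Best is Item 1@5, peak 13.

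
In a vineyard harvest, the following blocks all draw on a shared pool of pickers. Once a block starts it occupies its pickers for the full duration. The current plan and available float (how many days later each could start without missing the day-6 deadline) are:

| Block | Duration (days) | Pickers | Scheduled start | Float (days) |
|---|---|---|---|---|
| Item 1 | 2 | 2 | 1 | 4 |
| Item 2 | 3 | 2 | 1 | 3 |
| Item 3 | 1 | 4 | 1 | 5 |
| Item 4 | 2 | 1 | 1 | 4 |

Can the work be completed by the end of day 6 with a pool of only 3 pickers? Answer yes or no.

no

The minimum achievable peak is 4; 3 < 4, so no feasible schedule stays within the cap.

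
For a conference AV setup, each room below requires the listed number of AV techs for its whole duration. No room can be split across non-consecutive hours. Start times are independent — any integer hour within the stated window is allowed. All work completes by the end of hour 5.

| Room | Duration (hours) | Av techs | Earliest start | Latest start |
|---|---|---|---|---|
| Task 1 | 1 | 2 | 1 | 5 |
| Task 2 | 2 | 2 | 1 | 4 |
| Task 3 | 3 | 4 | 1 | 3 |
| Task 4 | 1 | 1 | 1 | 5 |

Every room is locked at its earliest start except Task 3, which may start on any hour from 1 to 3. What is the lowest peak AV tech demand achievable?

Task 3@1: h1:9  h2:6  h3:4  h4:0  h5:0 → peak 9
Task 3@2: h1:5  h2:6  h3:4  h4:4  h5:0 → peak 6
Task 3@3: h1:5  h2:2  h3:4  h4:4  h5:4 → peak 5
Best is Task 3@3, peak 5.

5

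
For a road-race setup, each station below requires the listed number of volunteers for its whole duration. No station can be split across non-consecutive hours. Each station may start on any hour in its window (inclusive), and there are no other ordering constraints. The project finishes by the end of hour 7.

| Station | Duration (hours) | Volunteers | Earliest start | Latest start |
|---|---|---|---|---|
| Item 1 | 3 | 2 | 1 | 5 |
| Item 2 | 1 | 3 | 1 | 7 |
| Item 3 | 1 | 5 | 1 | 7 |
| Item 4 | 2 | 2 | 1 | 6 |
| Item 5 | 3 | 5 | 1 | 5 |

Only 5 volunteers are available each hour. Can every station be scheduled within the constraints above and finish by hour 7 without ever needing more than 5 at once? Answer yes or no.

yes

Schedule Item 1@1, Item 2@1, Item 3@4, Item 4@2, Item 5@5: h1:5  h2:4  h3:4  h4:5  h5:5  h6:5  h7:5 — peak 5 ≤ 5.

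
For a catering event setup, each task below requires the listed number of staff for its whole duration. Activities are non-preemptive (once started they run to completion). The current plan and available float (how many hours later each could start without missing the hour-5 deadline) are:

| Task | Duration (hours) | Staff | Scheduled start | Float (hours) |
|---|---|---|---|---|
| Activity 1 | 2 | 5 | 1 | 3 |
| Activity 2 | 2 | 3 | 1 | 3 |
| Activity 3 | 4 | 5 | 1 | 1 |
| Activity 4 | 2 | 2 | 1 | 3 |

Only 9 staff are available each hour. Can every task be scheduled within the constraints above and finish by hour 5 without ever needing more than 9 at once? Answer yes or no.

no

The minimum achievable peak is 10; 9 < 10, so no feasible schedule stays within the cap.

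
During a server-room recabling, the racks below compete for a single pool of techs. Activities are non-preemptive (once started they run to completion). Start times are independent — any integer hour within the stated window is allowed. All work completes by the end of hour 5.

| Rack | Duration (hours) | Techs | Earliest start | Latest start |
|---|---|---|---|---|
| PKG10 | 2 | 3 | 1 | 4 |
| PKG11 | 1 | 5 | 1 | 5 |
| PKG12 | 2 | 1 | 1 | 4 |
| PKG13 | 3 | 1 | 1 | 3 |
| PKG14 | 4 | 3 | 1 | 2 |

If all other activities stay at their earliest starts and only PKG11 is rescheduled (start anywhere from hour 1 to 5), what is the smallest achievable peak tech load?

PKG11@1: h1:13  h2:8  h3:4  h4:3  h5:0 → peak 13
PKG11@2: h1:8  h2:13  h3:4  h4:3  h5:0 → peak 13
PKG11@3: h1:8  h2:8  h3:9  h4:3  h5:0 → peak 9
PKG11@4: h1:8  h2:8  h3:4  h4:8  h5:0 → peak 8
PKG11@5: h1:8  h2:8  h3:4  h4:3  h5:5 → peak 8
Best is PKG11@4, peak 8.

8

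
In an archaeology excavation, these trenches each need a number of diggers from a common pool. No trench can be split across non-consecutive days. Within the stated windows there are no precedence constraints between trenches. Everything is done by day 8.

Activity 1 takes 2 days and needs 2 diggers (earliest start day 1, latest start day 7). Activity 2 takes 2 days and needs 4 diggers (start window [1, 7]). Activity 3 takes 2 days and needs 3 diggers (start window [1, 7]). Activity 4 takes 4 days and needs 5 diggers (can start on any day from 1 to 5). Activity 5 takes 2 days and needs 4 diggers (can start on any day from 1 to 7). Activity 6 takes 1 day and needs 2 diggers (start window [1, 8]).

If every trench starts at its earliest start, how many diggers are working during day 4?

5

At early start, day 4 has: Activity 4.
Demand: 5 = 5.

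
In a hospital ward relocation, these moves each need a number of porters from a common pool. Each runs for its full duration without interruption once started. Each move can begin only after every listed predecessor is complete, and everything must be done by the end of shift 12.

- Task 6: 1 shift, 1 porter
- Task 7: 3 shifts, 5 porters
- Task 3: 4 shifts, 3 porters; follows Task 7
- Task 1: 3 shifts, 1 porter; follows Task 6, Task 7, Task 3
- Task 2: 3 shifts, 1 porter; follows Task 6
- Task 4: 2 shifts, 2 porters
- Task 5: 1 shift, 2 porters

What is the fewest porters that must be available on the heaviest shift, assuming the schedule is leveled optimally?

5

Early-start (Task 6@1, Task 7@1, Task 3@4, Task 1@8, Task 2@2, Task 4@1, Task 5@1) gives peak 10: s1:10  s2:8  s3:6  s4:4  s5:3  s6:3  s7:3  s8:1  s9:1  s10:1  s11:0  s12:0.
Shift Task 7→2, Task 3→5, Task 1→9, Task 2→5, Task 4→8.
Schedule Task 6@1, Task 7@2, Task 3@5, Task 1@9, Task 2@5, Task 4@8, Task 5@1: s1:3  s2:5  s3:5  s4:5  s5:4  s6:4  s7:4  s8:5  s9:3  s10:1  s11:1  s12:0 — peak 5.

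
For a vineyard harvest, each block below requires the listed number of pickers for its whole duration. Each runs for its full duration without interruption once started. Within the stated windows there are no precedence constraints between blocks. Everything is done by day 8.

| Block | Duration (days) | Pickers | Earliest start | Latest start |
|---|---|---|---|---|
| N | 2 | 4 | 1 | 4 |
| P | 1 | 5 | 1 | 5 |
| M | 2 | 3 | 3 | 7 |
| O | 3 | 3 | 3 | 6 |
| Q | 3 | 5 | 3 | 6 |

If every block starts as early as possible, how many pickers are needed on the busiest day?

11

Early-start schedule: N@1, P@1, M@3, O@3, Q@3.
Load per day: day 1: 9, day 2: 4, day 3: 11, day 4: 11, day 5: 8, day 6: 0, day 7: 0, day 8: 0.
Peak is 11.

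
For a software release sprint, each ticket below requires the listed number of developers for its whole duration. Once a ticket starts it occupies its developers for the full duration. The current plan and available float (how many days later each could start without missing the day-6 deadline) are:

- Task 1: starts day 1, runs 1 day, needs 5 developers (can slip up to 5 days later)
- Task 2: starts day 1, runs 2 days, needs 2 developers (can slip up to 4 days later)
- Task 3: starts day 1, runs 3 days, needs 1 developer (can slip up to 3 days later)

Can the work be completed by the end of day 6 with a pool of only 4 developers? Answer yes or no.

no

The minimum achievable peak is 5; 4 < 5, so no feasible schedule stays within the cap.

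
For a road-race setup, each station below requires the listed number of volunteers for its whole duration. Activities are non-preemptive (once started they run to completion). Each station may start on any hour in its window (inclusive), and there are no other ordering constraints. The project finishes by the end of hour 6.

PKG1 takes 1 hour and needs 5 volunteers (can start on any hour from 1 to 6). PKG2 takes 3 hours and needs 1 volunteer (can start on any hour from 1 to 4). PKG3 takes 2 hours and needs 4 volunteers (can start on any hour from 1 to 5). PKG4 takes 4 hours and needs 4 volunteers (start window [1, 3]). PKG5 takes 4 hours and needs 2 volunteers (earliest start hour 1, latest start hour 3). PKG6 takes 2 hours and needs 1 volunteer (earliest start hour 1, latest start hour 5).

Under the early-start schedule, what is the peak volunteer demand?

Early-start schedule: PKG1@1, PKG2@1, PKG3@1, PKG4@1, PKG5@1, PKG6@1.
Load per hour: hour 1: 17, hour 2: 12, hour 3: 7, hour 4: 6, hour 5: 0, hour 6: 0.
Peak is 17.

17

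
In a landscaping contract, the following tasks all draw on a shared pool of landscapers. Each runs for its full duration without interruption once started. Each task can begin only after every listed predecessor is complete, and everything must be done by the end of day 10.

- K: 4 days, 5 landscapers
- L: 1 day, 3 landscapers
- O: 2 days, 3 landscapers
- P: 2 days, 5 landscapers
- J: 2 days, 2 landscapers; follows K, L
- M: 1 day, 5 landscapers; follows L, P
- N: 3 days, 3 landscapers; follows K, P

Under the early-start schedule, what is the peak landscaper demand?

Early-start schedule: K@1, L@1, O@1, P@1, J@5, M@3, N@5.
Load per day: day 1: 16, day 2: 13, day 3: 10, day 4: 5, day 5: 5, day 6: 5, day 7: 3, day 8: 0, day 9: 0, day 10: 0.
Peak is 16.

16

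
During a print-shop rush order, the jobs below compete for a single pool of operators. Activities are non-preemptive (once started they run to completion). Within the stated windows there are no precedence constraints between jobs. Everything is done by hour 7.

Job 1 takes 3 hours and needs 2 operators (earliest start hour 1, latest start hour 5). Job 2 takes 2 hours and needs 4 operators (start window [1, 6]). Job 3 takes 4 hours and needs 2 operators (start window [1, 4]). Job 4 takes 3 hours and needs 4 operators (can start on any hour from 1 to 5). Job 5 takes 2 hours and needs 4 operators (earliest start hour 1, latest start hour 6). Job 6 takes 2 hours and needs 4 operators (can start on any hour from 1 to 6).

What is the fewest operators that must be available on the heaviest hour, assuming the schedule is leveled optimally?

8

Early-start (Job 1@1, Job 2@1, Job 3@1, Job 4@1, Job 5@1, Job 6@1) gives peak 20: h1:20  h2:20  h3:8  h4:2  h5:0  h6:0  h7:0.
Shift Job 4→3, Job 5→5, Job 6→6.
Schedule Job 1@1, Job 2@1, Job 3@1, Job 4@3, Job 5@5, Job 6@6: h1:8  h2:8  h3:8  h4:6  h5:8  h6:8  h7:4 — peak 8.
Total operator-hours = 50 over 7 hours ⇒ peak ≥ ⌈50/7⌉ = 8, so 8 is optimal.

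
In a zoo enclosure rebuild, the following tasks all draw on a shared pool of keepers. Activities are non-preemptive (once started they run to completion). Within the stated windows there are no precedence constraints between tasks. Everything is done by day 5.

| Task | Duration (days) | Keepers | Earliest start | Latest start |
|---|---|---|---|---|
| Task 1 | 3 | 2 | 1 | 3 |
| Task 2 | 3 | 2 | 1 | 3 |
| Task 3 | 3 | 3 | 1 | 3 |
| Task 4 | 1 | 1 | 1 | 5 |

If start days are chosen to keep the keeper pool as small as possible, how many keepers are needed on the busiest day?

7

Early-start (Task 1@1, Task 2@1, Task 3@1, Task 4@1) gives peak 8: d1:8  d2:7  d3:7  d4:0  d5:0.
Shift Task 4→4.
Schedule Task 1@1, Task 2@1, Task 3@1, Task 4@4: d1:7  d2:7  d3:7  d4:1  d5:0 — peak 7.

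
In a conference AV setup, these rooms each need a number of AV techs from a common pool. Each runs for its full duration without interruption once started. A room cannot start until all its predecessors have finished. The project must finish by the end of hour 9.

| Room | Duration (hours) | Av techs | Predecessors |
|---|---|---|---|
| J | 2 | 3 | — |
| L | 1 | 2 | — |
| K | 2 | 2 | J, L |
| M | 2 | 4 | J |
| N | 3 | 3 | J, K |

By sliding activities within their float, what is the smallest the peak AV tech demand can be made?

5

Early-start (J@1, L@1, K@3, M@3, N@5) gives peak 6: h1:5  h2:3  h3:6  h4:6  h5:3  h6:3  h7:3  h8:0  h9:0.
Shift M→5, N→7.
Schedule J@1, L@1, K@3, M@5, N@7: h1:5  h2:3  h3:2  h4:2  h5:4  h6:4  h7:3  h8:3  h9:3 — peak 5.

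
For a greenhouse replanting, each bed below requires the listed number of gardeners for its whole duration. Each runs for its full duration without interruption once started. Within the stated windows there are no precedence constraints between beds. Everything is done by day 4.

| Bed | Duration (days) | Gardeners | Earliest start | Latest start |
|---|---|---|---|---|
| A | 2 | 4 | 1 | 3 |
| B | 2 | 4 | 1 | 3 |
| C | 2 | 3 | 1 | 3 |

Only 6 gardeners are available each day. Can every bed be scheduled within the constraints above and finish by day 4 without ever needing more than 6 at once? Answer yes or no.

no

The minimum achievable peak is 7; 6 < 7, so no feasible schedule stays within the cap.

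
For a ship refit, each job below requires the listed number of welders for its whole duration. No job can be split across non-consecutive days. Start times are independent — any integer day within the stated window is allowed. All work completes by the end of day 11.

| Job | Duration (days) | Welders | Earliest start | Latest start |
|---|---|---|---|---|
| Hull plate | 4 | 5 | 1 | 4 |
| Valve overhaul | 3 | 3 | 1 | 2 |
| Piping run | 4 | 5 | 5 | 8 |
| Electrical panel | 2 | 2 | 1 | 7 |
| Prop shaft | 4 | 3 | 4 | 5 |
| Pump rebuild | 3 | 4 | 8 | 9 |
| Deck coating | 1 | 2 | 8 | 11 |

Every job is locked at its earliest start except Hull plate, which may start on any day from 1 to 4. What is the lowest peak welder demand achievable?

11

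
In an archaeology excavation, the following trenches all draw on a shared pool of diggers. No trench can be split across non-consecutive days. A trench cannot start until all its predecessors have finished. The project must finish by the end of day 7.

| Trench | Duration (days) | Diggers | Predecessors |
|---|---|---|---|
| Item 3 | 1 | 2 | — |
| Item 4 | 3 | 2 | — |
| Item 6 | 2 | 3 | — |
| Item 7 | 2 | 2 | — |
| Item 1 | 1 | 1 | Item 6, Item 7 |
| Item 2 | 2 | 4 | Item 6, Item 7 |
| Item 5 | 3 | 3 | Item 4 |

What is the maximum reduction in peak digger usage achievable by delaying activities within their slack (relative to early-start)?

2

Early-start peak: d1:9  d2:7  d3:7  d4:7  d5:3  d6:3  d7:0 ⇒ 9.
Leveled (Item 3@1, Item 4@1, Item 6@1, Item 7@2, Item 1@4, Item 2@4, Item 5@5): d1:7  d2:7  d3:4  d4:5  d5:7  d6:3  d7:3 ⇒ 7.
Reduction 9 − 7 = 2.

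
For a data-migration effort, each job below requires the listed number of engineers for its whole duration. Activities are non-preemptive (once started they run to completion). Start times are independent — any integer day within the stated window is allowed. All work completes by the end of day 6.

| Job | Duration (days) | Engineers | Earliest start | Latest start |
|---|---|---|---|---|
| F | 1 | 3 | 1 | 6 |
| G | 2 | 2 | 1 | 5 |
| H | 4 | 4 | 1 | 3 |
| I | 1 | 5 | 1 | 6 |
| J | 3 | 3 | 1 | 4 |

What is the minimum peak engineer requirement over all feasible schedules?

Early-start (F@1, G@1, H@1, I@1, J@1) gives peak 17: d1:17  d2:9  d3:7  d4:4  d5:0  d6:0.
Shift H→2, I→6, J→3.
Schedule F@1, G@1, H@2, I@6, J@3: d1:5  d2:6  d3:7  d4:7  d5:7  d6:5 — peak 7.
Total engineer-days = 37 over 6 days ⇒ peak ≥ ⌈37/6⌉ = 7, so 7 is optimal.

7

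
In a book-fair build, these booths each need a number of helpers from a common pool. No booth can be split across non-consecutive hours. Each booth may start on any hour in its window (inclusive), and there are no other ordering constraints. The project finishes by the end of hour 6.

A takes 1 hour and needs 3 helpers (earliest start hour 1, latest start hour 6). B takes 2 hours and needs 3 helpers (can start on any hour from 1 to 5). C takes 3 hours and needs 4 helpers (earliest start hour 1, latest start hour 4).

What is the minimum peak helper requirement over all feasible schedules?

4

Early-start (A@1, B@1, C@1) gives peak 10: h1:10  h2:7  h3:4  h4:0  h5:0  h6:0.
Shift B→2, C→4.
Schedule A@1, B@2, C@4: h1:3  h2:3  h3:3  h4:4  h5:4  h6:4 — peak 4.
Total helper-hours = 21 over 6 hours ⇒ peak ≥ ⌈21/6⌉ = 4, so 4 is optimal.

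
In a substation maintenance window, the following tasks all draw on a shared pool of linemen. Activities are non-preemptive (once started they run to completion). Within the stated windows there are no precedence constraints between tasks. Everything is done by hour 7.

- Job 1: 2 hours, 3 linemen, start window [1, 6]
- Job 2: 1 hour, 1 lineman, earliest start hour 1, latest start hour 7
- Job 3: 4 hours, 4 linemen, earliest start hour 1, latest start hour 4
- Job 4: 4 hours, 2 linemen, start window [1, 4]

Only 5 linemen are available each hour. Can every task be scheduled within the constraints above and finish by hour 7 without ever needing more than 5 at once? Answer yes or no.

The minimum achievable peak is 6; 5 < 6, so no feasible schedule stays within the cap.

no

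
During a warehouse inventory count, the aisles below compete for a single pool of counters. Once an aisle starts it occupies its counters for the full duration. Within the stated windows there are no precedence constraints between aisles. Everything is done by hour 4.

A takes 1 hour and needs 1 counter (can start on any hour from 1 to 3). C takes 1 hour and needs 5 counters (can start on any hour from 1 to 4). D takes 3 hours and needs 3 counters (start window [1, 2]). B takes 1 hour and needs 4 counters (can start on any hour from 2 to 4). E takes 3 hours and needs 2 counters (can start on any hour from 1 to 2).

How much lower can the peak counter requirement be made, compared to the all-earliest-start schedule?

4

Early-start peak: h1:11  h2:9  h3:5  h4:0 ⇒ 11.
Leveled (A@2, C@1, D@2, B@4, E@1): h1:7  h2:6  h3:5  h4:7 ⇒ 7.
Reduction 11 − 7 = 4.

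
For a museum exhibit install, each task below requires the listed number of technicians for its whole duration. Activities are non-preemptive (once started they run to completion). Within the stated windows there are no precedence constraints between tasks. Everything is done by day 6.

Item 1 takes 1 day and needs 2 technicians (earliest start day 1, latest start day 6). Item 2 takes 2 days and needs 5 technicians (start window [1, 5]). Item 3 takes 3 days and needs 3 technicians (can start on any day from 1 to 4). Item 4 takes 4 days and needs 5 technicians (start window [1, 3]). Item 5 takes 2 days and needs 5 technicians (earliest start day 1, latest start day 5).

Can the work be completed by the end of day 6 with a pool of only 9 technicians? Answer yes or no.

no

The minimum achievable peak is 10; 9 < 10, so no feasible schedule stays within the cap.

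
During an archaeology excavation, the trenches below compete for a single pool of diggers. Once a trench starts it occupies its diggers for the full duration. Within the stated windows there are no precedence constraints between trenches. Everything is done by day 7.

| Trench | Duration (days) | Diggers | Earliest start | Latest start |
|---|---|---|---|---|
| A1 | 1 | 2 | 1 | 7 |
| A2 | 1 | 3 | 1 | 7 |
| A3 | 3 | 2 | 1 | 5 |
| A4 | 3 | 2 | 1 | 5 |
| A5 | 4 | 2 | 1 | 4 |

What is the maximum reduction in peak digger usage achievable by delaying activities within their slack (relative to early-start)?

7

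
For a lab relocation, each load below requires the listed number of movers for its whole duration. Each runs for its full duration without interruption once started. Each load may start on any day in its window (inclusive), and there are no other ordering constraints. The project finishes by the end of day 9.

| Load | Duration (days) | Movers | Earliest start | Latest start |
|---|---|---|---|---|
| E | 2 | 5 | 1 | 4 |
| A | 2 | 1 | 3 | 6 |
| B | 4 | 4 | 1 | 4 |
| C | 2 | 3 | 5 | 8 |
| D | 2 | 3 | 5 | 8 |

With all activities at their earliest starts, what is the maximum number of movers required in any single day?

9

Early-start schedule: E@1, A@3, B@1, C@5, D@5.
Load per day: day 1: 9, day 2: 9, day 3: 5, day 4: 5, day 5: 6, day 6: 6, day 7: 0, day 8: 0, day 9: 0.
Peak is 9.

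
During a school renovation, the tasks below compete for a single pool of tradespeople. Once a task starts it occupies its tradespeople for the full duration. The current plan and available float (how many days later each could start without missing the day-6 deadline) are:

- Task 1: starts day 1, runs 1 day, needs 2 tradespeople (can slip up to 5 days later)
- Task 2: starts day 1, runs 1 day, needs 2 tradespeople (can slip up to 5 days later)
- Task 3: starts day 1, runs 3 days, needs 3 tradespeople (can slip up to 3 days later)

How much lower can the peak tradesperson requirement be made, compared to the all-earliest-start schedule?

Early-start peak: d1:7  d2:3  d3:3  d4:0  d5:0  d6:0 ⇒ 7.
Leveled (Task 1@1, Task 2@2, Task 3@3): d1:2  d2:2  d3:3  d4:3  d5:3  d6:0 ⇒ 3.
Reduction 7 − 3 = 4.

4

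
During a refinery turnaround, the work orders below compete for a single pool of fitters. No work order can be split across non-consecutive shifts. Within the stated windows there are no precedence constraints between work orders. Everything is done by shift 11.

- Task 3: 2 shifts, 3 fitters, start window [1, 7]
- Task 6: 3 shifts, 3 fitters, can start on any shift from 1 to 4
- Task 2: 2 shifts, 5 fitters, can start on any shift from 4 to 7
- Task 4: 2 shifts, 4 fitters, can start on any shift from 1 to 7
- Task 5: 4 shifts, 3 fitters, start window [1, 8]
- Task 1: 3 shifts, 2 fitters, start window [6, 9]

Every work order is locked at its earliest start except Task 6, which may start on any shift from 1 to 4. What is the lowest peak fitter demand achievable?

11

Task 6@1: s1:13  s2:13  s3:6  s4:8  s5:5  s6:2  s7:2  s8:2  s9:0  s10:0  s11:0 → peak 13
Task 6@2: s1:10  s2:13  s3:6  s4:11  s5:5  s6:2  s7:2  s8:2  s9:0  s10:0  s11:0 → peak 13
Task 6@3: s1:10  s2:10  s3:6  s4:11  s5:8  s6:2  s7:2  s8:2  s9:0  s10:0  s11:0 → peak 11
Task 6@4: s1:10  s2:10  s3:3  s4:11  s5:8  s6:5  s7:2  s8:2  s9:0  s10:0  s11:0 → peak 11
Best is Task 6@3, peak 11.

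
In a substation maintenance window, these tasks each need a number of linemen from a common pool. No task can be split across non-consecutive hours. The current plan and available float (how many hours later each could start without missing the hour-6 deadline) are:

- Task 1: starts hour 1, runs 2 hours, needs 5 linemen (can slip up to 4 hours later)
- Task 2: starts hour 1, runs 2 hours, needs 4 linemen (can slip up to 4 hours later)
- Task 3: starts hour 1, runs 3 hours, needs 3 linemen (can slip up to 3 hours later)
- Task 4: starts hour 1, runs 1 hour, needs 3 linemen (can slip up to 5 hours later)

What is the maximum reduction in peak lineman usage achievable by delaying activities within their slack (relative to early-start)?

Early-start peak: h1:15  h2:12  h3:3  h4:0  h5:0  h6:0 ⇒ 15.
Leveled (Task 1@1, Task 2@3, Task 3@3, Task 4@5): h1:5  h2:5  h3:7  h4:7  h5:6  h6:0 ⇒ 7.
Reduction 15 − 7 = 8.

8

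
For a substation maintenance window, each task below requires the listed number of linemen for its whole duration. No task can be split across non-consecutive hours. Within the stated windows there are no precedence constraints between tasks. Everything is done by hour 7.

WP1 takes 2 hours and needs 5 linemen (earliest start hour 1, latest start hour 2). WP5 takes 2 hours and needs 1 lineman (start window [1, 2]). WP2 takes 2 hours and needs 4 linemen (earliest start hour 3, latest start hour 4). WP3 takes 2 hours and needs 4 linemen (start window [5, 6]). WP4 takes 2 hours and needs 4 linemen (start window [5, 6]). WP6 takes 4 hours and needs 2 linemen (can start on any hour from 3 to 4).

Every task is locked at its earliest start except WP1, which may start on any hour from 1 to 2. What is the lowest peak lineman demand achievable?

10

WP1@1: h1:6  h2:6  h3:6  h4:6  h5:10  h6:10  h7:0 → peak 10
WP1@2: h1:1  h2:6  h3:11  h4:6  h5:10  h6:10  h7:0 → peak 11
Best is WP1@1, peak 10.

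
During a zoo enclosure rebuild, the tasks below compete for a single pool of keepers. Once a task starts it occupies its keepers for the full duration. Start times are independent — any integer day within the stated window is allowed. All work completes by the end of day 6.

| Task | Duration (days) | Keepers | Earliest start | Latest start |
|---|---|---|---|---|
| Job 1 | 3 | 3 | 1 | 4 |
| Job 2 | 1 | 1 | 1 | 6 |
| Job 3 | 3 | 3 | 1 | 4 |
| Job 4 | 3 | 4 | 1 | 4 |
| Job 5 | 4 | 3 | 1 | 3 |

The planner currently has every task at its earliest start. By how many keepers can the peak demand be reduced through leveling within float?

5

Early-start peak: d1:14  d2:13  d3:13  d4:3  d5:0  d6:0 ⇒ 14.
Leveled (Job 1@1, Job 2@1, Job 3@1, Job 4@4, Job 5@2): d1:7  d2:9  d3:9  d4:7  d5:7  d6:4 ⇒ 9.
Reduction 14 − 9 = 5.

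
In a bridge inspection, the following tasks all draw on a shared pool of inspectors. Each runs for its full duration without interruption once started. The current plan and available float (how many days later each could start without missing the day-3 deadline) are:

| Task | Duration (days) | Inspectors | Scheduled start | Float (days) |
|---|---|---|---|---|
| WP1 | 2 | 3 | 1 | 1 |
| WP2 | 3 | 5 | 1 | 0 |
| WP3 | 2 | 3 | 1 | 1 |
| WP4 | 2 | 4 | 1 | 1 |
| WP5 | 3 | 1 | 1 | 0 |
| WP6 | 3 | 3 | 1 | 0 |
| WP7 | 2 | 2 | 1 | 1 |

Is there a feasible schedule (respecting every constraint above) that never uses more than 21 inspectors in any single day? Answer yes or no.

yes

Schedule WP1@1, WP2@1, WP3@1, WP4@1, WP5@1, WP6@1, WP7@1: d1:21  d2:21  d3:9 — peak 21 ≤ 21.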